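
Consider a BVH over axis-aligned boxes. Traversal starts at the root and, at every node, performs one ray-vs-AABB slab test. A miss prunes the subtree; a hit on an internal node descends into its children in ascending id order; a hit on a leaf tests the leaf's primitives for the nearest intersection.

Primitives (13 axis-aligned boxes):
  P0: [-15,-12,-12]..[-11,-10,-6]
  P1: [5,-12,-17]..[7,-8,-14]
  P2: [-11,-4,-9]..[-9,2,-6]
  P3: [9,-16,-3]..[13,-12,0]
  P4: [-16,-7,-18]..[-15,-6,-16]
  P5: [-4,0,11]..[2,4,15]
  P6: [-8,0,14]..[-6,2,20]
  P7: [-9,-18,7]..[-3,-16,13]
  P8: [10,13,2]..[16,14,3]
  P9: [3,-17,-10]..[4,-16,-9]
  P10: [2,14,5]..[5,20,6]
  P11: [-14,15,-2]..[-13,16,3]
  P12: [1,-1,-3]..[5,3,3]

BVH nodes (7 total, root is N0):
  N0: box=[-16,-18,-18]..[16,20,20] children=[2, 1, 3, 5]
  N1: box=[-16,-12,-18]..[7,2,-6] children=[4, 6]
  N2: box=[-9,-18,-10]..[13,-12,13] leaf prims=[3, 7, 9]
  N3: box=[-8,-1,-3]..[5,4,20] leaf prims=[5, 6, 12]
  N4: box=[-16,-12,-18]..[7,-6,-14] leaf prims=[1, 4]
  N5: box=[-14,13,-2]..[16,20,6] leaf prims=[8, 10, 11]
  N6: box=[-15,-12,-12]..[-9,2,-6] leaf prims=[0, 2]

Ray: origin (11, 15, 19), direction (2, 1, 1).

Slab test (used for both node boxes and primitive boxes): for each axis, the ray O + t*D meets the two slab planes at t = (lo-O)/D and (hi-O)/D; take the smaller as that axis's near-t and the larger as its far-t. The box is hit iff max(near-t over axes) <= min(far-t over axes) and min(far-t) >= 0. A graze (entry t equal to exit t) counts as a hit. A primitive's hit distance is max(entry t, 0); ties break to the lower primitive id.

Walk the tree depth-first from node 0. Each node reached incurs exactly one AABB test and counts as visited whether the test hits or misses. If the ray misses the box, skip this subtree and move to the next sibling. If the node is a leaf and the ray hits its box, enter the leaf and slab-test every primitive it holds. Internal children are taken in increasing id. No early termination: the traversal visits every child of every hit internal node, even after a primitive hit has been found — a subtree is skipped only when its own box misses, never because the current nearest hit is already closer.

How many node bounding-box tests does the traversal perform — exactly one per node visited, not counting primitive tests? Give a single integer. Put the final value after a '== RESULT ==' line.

Walk:
N0 x:[-27/2,5/2] y:[-33,5] z:[-37,1] -> hit [-27/2,1], descend [1, 2, 3, 5]
  N1 x:[-27/2,-2] y:[-27,-13] z:[-37,-25] -> miss, prune
  N2 x:[-10,1] y:[-33,-27] z:[-29,-6] -> miss, prune
  N3 x:[-19/2,-3] y:[-16,-11] z:[-22,1] -> miss, prune
  N5 x:[-25/2,5/2] y:[-2,5] z:[-21,-13] -> miss, prune

Visited [0, 1, 2, 3, 5]. Tests: 5 box, 0 leaf. Nearest: miss.

== RESULT ==
5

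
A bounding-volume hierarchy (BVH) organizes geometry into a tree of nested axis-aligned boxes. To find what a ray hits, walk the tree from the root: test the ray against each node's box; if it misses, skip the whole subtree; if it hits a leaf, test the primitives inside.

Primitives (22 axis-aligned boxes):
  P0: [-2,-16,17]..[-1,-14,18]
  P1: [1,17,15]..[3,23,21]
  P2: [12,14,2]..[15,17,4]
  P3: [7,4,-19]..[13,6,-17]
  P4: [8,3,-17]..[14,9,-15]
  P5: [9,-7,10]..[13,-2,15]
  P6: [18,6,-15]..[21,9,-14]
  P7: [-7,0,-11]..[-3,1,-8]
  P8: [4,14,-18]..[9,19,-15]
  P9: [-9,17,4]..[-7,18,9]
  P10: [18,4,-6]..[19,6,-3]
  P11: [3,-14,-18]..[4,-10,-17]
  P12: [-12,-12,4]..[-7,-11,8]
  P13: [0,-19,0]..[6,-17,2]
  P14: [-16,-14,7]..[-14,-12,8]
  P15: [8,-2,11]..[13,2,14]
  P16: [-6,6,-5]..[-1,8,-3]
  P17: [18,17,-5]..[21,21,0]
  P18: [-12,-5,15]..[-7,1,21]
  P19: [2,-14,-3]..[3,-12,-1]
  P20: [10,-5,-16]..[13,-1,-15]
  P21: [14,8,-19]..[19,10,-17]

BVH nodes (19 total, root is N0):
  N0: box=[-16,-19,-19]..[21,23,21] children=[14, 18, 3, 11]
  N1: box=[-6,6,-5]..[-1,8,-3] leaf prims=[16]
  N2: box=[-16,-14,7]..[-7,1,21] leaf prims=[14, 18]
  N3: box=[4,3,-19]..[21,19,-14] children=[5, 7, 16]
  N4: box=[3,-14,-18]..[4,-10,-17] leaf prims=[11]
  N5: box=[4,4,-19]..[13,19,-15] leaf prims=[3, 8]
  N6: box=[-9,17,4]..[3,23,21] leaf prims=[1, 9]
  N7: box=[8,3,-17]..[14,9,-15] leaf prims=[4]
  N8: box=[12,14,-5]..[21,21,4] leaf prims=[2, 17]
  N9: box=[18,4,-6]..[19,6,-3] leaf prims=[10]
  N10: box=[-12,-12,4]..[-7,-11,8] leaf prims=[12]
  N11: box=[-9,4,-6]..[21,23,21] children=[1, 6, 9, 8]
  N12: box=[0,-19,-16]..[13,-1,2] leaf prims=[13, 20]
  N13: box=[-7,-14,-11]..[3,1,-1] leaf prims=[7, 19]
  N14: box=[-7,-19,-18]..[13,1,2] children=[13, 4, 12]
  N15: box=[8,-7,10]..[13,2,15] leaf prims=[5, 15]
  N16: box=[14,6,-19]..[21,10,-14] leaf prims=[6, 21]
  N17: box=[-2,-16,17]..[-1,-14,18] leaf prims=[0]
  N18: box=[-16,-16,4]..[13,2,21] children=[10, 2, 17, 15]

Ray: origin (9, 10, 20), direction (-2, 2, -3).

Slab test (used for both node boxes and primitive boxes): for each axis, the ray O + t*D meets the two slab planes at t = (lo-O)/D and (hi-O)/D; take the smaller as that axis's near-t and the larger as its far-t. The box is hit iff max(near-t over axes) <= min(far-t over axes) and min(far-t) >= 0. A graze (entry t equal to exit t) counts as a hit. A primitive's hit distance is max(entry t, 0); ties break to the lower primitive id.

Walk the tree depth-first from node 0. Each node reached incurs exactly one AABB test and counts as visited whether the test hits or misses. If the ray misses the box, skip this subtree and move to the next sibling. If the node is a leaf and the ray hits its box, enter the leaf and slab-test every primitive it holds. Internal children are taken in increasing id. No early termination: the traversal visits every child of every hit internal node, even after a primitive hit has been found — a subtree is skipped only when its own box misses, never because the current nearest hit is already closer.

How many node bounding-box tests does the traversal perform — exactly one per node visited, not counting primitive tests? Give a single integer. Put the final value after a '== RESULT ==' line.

Traverse from the root:
N0 x:[-6,25/2] y:[-29/2,13/2] z:[-1/3,13] -> hit [-1/3,13/2], descend [3, 11, 14, 18]
  N3 x:[-6,5/2] y:[-7/2,9/2] z:[34/3,13] -> miss, prune
  N11 x:[-6,9] y:[-3,13/2] z:[-1/3,26/3] -> hit [-1/3,13/2], descend [1, 6, 8, 9]
    N1 x:[5,15/2] y:[-2,-1] z:[23/3,25/3] -> miss, prune
    N6 x:[3,9] y:[7/2,13/2] z:[-1/3,16/3] -> hit [7/2,16/3] leaf, test {P1(miss), P9(miss)}
    N8 x:[-6,-3/2] y:[2,11/2] z:[16/3,25/3] -> miss, prune
    N9 x:[-5,-9/2] y:[-3,-2] z:[23/3,26/3] -> miss, prune
  N14 x:[-2,8] y:[-29/2,-9/2] z:[6,38/3] -> miss, prune
  N18 x:[-2,25/2] y:[-13,-4] z:[-1/3,16/3] -> miss, prune

9 AABB tests over nodes [0, 3, 11, 1, 6, 8, 9, 14, 18]; 1 leaf entered; closest miss.

== RESULT ==
9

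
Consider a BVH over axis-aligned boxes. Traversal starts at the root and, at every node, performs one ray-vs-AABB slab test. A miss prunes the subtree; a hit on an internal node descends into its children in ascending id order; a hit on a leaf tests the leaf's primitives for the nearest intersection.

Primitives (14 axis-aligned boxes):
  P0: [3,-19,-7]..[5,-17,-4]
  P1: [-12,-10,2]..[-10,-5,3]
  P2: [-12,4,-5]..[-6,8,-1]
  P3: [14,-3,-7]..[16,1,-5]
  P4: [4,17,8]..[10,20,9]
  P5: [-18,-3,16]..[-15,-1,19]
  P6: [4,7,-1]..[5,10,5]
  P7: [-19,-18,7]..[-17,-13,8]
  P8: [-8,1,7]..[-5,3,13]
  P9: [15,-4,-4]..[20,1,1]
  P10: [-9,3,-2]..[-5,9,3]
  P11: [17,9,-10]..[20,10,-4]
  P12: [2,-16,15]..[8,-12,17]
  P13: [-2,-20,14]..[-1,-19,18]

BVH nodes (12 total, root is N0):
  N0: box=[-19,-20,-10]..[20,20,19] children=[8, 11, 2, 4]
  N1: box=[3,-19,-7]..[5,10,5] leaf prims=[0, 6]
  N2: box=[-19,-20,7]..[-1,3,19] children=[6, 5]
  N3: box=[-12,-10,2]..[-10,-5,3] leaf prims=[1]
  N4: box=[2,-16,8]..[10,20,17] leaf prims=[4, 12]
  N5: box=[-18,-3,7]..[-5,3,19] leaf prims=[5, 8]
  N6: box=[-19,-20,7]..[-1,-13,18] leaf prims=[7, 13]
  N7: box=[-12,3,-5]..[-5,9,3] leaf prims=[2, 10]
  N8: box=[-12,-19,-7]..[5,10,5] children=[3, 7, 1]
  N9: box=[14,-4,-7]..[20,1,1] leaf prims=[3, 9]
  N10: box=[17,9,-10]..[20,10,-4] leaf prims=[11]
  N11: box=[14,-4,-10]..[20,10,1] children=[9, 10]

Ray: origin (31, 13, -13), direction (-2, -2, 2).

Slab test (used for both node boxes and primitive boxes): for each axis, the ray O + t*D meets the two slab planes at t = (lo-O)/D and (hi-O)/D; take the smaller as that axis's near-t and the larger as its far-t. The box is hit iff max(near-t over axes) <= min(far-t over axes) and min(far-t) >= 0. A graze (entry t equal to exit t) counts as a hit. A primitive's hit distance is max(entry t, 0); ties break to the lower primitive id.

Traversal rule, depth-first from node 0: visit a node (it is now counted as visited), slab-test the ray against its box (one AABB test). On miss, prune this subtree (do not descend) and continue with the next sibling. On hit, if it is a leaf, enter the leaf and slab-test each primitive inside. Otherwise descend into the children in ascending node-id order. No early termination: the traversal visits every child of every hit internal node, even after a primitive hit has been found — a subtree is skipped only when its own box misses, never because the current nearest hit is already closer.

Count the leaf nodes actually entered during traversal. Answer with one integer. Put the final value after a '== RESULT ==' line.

Walk:
N0 x:[11/2,25] y:[-7/2,33/2] z:[3/2,16] -> hit [11/2,16], descend [2, 4, 8, 11]
  N2 x:[16,25] y:[5,33/2] z:[10,16] -> hit [16,16], descend [5, 6]
    N5 x:[18,49/2] y:[5,8] z:[10,16] -> miss, prune
    N6 x:[16,25] y:[13,33/2] z:[10,31/2] -> miss, prune
  N4 x:[21/2,29/2] y:[-7/2,29/2] z:[21/2,15] -> hit [21/2,29/2] leaf, test {P4(miss), P12@t=14}
  N8 x:[13,43/2] y:[3/2,16] z:[3,9] -> miss, prune
  N11 x:[11/2,17/2] y:[3/2,17/2] z:[3/2,7] -> hit [11/2,7], descend [9, 10]
    N9 x:[11/2,17/2] y:[6,17/2] z:[3,7] -> hit [6,7] leaf, test {P3(miss), P9@t=6}
    N10 x:[11/2,7] y:[3/2,2] z:[3/2,9/2] -> miss, prune

Summary -> nodes [0, 2, 5, 6, 4, 8, 11, 9, 10]; box-tests=9; leaf-entries=2; first=P9

== RESULT ==
2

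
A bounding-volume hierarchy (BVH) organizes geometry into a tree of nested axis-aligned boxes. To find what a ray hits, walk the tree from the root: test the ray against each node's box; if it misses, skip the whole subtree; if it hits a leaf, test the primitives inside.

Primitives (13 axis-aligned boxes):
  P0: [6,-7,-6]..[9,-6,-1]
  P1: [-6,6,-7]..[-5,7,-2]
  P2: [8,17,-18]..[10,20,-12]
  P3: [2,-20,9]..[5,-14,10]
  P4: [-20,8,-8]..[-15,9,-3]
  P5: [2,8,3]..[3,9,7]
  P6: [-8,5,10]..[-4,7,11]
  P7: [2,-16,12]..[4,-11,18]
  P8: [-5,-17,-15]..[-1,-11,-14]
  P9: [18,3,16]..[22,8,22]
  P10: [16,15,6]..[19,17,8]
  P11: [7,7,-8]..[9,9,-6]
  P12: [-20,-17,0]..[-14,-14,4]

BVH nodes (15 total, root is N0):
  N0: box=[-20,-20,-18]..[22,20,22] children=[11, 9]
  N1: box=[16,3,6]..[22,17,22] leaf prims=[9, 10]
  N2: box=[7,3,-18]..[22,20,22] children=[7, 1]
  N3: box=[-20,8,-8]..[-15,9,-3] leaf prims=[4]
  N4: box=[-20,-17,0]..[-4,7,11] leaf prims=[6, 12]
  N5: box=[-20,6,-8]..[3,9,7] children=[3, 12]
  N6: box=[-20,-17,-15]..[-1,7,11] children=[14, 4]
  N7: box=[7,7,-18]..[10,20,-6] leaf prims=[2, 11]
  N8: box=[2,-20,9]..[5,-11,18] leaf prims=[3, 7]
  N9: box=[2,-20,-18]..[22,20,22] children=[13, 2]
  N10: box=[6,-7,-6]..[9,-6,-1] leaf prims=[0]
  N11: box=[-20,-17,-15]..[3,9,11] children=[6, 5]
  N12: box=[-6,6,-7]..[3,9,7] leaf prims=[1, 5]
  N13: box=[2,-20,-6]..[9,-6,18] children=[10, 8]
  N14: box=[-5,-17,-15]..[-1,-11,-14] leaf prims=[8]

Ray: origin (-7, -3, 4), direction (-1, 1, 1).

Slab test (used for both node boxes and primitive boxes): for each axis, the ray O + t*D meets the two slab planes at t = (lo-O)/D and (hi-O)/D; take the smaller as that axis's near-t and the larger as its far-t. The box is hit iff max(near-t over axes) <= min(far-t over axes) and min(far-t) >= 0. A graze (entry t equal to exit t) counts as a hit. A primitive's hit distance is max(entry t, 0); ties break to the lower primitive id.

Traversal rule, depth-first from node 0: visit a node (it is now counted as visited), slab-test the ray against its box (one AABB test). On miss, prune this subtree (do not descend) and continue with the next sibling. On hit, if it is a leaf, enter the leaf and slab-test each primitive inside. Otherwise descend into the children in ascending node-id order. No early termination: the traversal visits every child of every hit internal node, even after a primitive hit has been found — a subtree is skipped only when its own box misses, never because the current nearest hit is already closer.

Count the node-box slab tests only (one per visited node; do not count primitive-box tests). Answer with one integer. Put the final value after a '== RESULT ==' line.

Trace the traversal:
N0 x:[-29,13] y:[-17,23] z:[-22,18] -> hit [-17,13], descend [9, 11]
  N9 x:[-29,-9] y:[-17,23] z:[-22,18] -> miss, prune
  N11 x:[-10,13] y:[-14,12] z:[-19,7] -> hit [-10,7], descend [5, 6]
    N5 x:[-10,13] y:[9,12] z:[-12,3] -> miss, prune
    N6 x:[-6,13] y:[-14,10] z:[-19,7] -> hit [-6,7], descend [4, 14]
      N4 x:[-3,13] y:[-14,10] z:[-4,7] -> hit [-3,7] leaf, test {P6(miss), P12(miss)}
      N14 x:[-6,-2] y:[-14,-8] z:[-19,-18] -> miss, prune

Summary -> nodes [0, 9, 11, 5, 6, 4, 14]; box-tests=7; leaf-entries=1; first=miss

== RESULT ==
7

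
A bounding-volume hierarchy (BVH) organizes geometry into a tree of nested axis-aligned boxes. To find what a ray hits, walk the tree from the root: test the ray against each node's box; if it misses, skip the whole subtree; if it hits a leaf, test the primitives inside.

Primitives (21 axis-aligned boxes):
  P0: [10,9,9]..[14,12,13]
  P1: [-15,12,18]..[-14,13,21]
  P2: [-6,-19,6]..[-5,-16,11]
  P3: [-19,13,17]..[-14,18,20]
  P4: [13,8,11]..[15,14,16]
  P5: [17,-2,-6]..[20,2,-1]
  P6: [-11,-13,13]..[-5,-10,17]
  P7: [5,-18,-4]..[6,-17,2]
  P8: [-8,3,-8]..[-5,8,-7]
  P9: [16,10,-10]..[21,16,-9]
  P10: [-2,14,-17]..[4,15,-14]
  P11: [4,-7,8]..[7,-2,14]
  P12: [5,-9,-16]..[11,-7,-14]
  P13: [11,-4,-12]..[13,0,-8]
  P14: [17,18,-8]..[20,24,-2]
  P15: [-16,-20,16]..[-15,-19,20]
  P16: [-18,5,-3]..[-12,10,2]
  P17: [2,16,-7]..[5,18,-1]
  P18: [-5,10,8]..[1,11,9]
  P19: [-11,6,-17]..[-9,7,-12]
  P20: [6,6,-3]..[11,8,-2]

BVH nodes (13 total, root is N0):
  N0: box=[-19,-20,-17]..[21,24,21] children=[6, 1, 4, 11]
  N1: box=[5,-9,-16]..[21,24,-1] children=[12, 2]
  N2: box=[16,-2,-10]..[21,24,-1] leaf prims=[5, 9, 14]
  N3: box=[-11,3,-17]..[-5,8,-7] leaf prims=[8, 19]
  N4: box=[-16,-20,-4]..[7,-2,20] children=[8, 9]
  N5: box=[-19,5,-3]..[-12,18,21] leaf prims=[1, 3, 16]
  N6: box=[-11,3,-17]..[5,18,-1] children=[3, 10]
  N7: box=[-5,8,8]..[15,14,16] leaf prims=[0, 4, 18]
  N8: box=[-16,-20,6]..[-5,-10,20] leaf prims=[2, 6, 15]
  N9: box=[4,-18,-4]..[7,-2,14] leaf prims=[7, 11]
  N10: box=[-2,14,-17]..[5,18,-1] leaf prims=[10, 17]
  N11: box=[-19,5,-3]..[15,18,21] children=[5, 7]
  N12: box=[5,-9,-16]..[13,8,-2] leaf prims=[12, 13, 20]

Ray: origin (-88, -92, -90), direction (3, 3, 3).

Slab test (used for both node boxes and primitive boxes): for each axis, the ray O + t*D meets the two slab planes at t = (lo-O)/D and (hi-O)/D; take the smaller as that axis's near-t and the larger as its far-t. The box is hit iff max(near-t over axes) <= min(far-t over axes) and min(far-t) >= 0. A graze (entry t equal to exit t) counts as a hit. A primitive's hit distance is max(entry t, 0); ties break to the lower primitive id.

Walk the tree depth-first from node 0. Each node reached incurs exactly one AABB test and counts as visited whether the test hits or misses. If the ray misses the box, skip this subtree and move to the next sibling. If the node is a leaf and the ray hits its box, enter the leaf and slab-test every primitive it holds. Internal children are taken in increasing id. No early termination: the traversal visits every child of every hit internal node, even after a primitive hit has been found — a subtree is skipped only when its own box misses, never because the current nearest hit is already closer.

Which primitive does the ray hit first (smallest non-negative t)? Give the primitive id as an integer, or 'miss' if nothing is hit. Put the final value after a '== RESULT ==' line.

Traverse from the root:
N0 x:[23,109/3] y:[24,116/3] z:[73/3,37] -> hit [73/3,109/3], descend [1, 4, 6, 11]
  N1 x:[31,109/3] y:[83/3,116/3] z:[74/3,89/3] -> miss, prune
  N4 x:[24,95/3] y:[24,30] z:[86/3,110/3] -> hit [86/3,30], descend [8, 9]
    N8 x:[24,83/3] y:[24,82/3] z:[32,110/3] -> miss, prune
    N9 x:[92/3,95/3] y:[74/3,30] z:[86/3,104/3] -> miss, prune
  N6 x:[77/3,31] y:[95/3,110/3] z:[73/3,89/3] -> miss, prune
  N11 x:[23,103/3] y:[97/3,110/3] z:[29,37] -> hit [97/3,103/3], descend [5, 7]
    N5 x:[23,76/3] y:[97/3,110/3] z:[29,37] -> miss, prune
    N7 x:[83/3,103/3] y:[100/3,106/3] z:[98/3,106/3] -> hit [100/3,103/3] leaf, test {P0@t=101/3, P4@t=101/3, P18(miss)}

Visited [0, 1, 4, 8, 9, 6, 11, 5, 7]. Tests: 9 box, 1 leaf. Nearest: P0.

== RESULT ==
0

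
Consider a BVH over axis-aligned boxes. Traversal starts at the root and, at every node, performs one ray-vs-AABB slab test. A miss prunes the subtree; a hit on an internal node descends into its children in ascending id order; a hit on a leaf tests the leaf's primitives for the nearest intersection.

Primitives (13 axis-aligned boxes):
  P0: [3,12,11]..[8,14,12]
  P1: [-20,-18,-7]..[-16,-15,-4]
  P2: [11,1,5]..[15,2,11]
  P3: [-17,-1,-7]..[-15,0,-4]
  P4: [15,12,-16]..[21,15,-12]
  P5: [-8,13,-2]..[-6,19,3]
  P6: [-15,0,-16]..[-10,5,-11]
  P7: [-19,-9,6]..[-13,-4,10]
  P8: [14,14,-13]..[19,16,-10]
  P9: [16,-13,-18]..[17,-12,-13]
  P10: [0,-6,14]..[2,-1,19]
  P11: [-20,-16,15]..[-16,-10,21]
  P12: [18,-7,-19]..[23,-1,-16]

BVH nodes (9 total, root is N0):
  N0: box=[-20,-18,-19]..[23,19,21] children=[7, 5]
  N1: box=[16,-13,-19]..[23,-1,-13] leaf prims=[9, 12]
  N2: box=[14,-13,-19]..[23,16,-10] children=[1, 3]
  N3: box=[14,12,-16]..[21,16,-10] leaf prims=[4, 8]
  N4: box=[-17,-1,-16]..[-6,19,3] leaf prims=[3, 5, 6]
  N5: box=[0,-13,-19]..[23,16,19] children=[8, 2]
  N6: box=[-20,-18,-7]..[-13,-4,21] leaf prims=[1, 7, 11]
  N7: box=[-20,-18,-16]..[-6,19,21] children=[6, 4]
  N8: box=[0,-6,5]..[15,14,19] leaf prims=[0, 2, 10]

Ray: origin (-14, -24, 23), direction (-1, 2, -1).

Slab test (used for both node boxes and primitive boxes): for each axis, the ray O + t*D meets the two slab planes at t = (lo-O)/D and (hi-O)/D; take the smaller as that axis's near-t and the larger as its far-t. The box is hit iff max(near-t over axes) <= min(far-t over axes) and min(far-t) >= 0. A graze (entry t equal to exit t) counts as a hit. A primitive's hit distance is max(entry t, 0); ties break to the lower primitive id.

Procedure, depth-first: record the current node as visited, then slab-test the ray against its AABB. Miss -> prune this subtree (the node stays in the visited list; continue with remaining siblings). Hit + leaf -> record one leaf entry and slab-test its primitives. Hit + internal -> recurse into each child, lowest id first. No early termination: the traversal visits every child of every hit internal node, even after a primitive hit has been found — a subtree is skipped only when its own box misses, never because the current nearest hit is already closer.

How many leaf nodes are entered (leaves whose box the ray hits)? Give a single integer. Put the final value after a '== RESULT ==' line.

Traverse from the root:
N0 x:[-37,6] y:[3,43/2] z:[2,42] -> hit [3,6], descend [5, 7]
  N5 x:[-37,-14] y:[11/2,20] z:[4,42] -> miss, prune
  N7 x:[-8,6] y:[3,43/2] z:[2,39] -> hit [3,6], descend [4, 6]
    N4 x:[-8,3] y:[23/2,43/2] z:[20,39] -> miss, prune
    N6 x:[-1,6] y:[3,10] z:[2,30] -> hit [3,6] leaf, test {P1(miss), P7(miss), P11@t=4}

Summary -> nodes [0, 5, 7, 4, 6]; box-tests=5; leaf-entries=1; first=P11

== RESULT ==
1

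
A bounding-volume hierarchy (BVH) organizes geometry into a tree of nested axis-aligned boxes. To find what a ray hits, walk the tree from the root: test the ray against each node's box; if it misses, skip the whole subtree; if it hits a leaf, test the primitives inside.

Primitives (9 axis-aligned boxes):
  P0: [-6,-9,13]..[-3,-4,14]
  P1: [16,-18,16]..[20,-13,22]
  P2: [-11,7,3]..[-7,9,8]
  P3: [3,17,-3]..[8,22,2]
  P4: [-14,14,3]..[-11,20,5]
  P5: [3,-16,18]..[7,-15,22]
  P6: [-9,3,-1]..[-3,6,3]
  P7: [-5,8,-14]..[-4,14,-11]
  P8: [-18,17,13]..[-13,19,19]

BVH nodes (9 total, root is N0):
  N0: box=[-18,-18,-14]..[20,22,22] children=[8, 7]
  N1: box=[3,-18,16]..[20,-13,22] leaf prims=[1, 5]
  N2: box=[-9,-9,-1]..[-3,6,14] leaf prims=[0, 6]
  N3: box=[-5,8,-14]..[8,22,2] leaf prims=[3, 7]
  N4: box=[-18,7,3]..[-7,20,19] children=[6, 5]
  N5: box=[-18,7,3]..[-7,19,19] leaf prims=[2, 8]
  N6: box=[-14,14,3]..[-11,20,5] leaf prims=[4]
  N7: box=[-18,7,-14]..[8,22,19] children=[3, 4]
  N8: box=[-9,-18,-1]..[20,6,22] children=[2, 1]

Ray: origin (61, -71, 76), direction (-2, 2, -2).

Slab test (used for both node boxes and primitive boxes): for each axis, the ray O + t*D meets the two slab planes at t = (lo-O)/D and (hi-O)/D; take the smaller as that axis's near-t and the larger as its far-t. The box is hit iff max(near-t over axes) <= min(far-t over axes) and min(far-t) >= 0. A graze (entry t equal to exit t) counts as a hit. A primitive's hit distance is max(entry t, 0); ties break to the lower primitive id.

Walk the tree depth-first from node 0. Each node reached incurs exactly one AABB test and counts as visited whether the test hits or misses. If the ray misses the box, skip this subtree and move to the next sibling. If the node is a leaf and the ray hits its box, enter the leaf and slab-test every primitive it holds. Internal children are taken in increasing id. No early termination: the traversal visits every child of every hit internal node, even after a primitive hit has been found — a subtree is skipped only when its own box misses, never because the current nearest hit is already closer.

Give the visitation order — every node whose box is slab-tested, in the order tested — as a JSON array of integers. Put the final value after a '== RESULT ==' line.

Traverse from the root:
N0 x:[41/2,79/2] y:[53/2,93/2] z:[27,45] -> hit [27,79/2], descend [7, 8]
  N7 x:[53/2,79/2] y:[39,93/2] z:[57/2,45] -> hit [39,79/2], descend [3, 4]
    N3 x:[53/2,33] y:[79/2,93/2] z:[37,45] -> miss, prune
    N4 x:[34,79/2] y:[39,91/2] z:[57/2,73/2] -> miss, prune
  N8 x:[41/2,35] y:[53/2,77/2] z:[27,77/2] -> hit [27,35], descend [1, 2]
    N1 x:[41/2,29] y:[53/2,29] z:[27,30] -> hit [27,29] leaf, test {P1(miss), P5@t=55/2}
    N2 x:[32,35] y:[31,77/2] z:[31,77/2] -> hit [32,35] leaf, test {P0(miss), P6(miss)}

7 AABB tests over nodes [0, 7, 3, 4, 8, 1, 2]; 2 leaves entered; closest P5.

== RESULT ==
[0, 7, 3, 4, 8, 1, 2]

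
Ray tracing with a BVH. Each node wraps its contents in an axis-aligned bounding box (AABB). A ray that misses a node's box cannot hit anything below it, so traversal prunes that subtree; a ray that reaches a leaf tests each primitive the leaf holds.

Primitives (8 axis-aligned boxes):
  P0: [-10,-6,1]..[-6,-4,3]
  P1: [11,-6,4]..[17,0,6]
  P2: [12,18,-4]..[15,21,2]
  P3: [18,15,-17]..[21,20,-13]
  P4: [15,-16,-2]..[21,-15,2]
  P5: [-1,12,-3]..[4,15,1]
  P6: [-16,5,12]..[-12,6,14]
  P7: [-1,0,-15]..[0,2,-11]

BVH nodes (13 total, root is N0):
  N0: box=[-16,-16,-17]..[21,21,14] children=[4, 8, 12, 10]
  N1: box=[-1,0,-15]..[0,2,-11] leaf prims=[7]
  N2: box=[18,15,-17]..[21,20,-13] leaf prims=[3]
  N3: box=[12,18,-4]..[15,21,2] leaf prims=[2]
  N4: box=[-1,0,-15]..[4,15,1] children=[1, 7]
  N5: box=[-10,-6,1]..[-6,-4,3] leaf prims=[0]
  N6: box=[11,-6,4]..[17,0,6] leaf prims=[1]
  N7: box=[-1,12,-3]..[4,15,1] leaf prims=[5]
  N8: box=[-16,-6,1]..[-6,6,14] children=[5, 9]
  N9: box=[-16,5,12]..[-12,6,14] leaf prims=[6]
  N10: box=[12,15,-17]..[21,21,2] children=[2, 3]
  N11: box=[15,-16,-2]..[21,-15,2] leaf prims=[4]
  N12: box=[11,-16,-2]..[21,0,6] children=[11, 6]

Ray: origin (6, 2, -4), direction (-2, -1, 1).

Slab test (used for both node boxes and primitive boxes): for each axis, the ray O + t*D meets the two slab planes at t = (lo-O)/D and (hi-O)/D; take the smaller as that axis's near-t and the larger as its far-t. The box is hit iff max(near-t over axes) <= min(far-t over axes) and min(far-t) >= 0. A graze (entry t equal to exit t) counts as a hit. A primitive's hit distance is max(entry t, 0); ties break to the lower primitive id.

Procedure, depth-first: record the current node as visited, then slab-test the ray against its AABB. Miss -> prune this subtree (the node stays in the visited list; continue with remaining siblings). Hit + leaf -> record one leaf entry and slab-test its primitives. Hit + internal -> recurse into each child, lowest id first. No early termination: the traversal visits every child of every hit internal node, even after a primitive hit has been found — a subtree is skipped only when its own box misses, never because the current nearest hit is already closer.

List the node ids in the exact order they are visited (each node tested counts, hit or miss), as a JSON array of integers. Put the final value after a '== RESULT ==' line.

Trace the traversal:
N0 x:[-15/2,11] y:[-19,18] z:[-13,18] -> hit [-15/2,11], descend [4, 8, 10, 12]
  N4 x:[1,7/2] y:[-13,2] z:[-11,5] -> hit [1,2], descend [1, 7]
    N1 x:[3,7/2] y:[0,2] z:[-11,-7] -> miss, prune
    N7 x:[1,7/2] y:[-13,-10] z:[1,5] -> miss, prune
  N8 x:[6,11] y:[-4,8] z:[5,18] -> hit [6,8], descend [5, 9]
    N5 x:[6,8] y:[6,8] z:[5,7] -> hit [6,7] leaf, test {P0@t=6}
    N9 x:[9,11] y:[-4,-3] z:[16,18] -> miss, prune
  N10 x:[-15/2,-3] y:[-19,-13] z:[-13,6] -> miss, prune
  N12 x:[-15/2,-5/2] y:[2,18] z:[2,10] -> miss, prune

9 AABB tests over nodes [0, 4, 1, 7, 8, 5, 9, 10, 12]; 1 leaf entered; closest P0.

== RESULT ==
[0, 4, 1, 7, 8, 5, 9, 10, 12]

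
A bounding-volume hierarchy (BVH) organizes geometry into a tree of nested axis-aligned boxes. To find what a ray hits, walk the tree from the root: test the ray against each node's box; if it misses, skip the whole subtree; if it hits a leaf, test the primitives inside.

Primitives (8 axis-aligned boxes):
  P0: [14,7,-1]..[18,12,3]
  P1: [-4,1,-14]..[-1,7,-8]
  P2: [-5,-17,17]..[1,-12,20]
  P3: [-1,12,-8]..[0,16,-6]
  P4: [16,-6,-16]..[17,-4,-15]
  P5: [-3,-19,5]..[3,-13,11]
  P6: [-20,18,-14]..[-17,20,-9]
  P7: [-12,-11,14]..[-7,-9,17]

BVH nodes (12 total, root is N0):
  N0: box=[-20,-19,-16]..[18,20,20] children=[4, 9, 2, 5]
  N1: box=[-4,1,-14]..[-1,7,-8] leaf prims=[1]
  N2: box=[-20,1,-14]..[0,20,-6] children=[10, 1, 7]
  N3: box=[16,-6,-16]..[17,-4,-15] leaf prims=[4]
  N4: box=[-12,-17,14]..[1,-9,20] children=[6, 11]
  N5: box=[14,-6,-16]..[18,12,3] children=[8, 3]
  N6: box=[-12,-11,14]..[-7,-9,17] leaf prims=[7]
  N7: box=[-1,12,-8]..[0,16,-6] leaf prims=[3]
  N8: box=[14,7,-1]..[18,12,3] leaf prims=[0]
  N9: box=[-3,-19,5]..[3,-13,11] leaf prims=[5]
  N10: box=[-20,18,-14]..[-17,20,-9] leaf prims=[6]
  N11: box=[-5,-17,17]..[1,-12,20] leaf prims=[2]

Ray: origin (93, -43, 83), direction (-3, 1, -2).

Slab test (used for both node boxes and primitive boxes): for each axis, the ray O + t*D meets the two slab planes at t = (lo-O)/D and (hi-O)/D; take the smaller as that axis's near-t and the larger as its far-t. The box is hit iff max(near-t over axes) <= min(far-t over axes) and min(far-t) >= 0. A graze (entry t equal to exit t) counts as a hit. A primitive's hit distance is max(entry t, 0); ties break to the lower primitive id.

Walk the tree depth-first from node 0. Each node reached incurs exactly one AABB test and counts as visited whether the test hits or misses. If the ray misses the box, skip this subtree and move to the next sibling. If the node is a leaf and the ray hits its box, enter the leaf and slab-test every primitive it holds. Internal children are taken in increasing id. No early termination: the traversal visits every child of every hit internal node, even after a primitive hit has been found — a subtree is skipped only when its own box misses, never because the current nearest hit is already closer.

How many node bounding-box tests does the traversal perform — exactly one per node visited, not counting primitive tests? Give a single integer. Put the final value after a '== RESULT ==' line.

Walk:
N0 x:[25,113/3] y:[24,63] z:[63/2,99/2] -> hit [63/2,113/3], descend [2, 4, 5, 9]
  N2 x:[31,113/3] y:[44,63] z:[89/2,97/2] -> miss, prune
  N4 x:[92/3,35] y:[26,34] z:[63/2,69/2] -> hit [63/2,34], descend [6, 11]
    N6 x:[100/3,35] y:[32,34] z:[33,69/2] -> hit [100/3,34] leaf, test {P7@t=100/3}
    N11 x:[92/3,98/3] y:[26,31] z:[63/2,33] -> miss, prune
  N5 x:[25,79/3] y:[37,55] z:[40,99/2] -> miss, prune
  N9 x:[30,32] y:[24,30] z:[36,39] -> miss, prune

Visited [0, 2, 4, 6, 11, 5, 9]. Tests: 7 box, 1 leaf. Nearest: P7.

== RESULT ==
7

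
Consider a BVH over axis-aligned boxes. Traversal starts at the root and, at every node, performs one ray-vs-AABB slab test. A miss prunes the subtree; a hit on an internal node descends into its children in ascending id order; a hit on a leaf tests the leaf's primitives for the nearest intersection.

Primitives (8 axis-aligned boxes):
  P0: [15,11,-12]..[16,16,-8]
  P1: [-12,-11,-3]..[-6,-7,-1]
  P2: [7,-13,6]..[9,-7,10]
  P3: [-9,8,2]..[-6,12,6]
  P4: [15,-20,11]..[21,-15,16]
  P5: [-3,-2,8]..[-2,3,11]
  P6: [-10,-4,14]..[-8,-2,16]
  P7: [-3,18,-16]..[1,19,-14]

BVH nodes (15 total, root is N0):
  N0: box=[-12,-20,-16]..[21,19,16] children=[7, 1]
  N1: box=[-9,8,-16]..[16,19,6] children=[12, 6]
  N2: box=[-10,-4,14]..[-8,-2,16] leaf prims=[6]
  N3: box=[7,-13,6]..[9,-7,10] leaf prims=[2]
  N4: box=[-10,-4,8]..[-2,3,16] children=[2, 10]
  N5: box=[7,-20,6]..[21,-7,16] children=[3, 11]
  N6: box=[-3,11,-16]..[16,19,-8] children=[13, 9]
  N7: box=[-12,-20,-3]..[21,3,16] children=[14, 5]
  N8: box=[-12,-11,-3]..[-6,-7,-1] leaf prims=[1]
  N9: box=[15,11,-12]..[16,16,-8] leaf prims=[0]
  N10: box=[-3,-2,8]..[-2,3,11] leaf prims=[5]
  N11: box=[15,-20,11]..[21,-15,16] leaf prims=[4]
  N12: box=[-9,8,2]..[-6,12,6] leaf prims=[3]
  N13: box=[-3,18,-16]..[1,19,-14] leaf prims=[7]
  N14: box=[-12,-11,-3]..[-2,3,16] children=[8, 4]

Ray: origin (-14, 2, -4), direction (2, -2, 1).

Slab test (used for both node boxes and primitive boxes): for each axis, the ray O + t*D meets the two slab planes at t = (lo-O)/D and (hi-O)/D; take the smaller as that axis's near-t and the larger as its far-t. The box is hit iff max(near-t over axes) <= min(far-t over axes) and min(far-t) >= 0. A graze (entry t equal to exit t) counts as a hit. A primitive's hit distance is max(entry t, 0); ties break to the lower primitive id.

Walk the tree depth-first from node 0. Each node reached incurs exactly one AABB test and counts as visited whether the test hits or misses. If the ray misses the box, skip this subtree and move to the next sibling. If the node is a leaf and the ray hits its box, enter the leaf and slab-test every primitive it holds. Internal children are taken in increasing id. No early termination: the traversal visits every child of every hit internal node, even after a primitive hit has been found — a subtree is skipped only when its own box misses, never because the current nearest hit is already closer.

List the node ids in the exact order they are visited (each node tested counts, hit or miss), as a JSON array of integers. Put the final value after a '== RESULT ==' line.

Traverse from the root:
N0 x:[1,35/2] y:[-17/2,11] z:[-12,20] -> hit [1,11], descend [1, 7]
  N1 x:[5/2,15] y:[-17/2,-3] z:[-12,10] -> miss, prune
  N7 x:[1,35/2] y:[-1/2,11] z:[1,20] -> hit [1,11], descend [5, 14]
    N5 x:[21/2,35/2] y:[9/2,11] z:[10,20] -> hit [21/2,11], descend [3, 11]
      N3 x:[21/2,23/2] y:[9/2,15/2] z:[10,14] -> miss, prune
      N11 x:[29/2,35/2] y:[17/2,11] z:[15,20] -> miss, prune
    N14 x:[1,6] y:[-1/2,13/2] z:[1,20] -> hit [1,6], descend [4, 8]
      N4 x:[2,6] y:[-1/2,3] z:[12,20] -> miss, prune
      N8 x:[1,4] y:[9/2,13/2] z:[1,3] -> miss, prune

Visited [0, 1, 7, 5, 3, 11, 14, 4, 8]. Tests: 9 box, 0 leaf. Nearest: miss.

== RESULT ==
[0, 1, 7, 5, 3, 11, 14, 4, 8]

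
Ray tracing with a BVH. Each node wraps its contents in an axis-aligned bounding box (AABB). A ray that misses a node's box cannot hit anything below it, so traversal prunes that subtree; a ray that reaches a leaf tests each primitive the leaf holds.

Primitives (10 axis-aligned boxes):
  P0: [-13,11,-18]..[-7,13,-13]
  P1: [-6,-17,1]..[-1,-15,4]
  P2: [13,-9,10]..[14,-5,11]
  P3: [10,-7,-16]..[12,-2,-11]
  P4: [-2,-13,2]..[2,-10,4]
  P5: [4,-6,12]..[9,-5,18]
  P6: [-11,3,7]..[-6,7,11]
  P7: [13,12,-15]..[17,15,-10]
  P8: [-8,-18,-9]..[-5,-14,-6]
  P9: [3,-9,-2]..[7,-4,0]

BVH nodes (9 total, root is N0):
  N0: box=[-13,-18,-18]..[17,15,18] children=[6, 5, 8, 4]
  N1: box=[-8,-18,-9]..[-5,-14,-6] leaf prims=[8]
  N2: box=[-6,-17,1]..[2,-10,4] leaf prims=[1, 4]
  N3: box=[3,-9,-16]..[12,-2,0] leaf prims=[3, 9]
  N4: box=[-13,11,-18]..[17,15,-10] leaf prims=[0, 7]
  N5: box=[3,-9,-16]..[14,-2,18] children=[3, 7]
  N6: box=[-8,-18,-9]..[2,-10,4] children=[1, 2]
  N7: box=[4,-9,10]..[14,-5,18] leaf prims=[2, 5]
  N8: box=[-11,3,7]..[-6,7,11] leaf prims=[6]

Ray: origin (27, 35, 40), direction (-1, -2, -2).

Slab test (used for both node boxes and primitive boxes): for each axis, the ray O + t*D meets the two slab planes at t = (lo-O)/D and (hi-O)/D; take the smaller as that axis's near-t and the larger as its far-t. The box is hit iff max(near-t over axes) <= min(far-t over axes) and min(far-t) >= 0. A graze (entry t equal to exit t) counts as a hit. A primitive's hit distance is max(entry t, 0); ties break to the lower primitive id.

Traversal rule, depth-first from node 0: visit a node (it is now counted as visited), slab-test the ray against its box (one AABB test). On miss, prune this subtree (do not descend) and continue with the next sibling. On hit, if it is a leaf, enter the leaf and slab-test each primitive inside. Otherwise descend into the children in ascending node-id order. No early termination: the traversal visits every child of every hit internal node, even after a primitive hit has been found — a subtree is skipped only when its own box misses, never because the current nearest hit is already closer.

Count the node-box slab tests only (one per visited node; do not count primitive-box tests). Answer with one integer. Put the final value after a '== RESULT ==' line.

Walk:
N0 x:[10,40] y:[10,53/2] z:[11,29] -> hit [11,53/2], descend [4, 5, 6, 8]
  N4 x:[10,40] y:[10,12] z:[25,29] -> miss, prune
  N5 x:[13,24] y:[37/2,22] z:[11,28] -> hit [37/2,22], descend [3, 7]
    N3 x:[15,24] y:[37/2,22] z:[20,28] -> hit [20,22] leaf, test {P3(miss), P9@t=20}
    N7 x:[13,23] y:[20,22] z:[11,15] -> miss, prune
  N6 x:[25,35] y:[45/2,53/2] z:[18,49/2] -> miss, prune
  N8 x:[33,38] y:[14,16] z:[29/2,33/2] -> miss, prune

7 AABB tests over nodes [0, 4, 5, 3, 7, 6, 8]; 1 leaf entered; closest P9.

== RESULT ==
7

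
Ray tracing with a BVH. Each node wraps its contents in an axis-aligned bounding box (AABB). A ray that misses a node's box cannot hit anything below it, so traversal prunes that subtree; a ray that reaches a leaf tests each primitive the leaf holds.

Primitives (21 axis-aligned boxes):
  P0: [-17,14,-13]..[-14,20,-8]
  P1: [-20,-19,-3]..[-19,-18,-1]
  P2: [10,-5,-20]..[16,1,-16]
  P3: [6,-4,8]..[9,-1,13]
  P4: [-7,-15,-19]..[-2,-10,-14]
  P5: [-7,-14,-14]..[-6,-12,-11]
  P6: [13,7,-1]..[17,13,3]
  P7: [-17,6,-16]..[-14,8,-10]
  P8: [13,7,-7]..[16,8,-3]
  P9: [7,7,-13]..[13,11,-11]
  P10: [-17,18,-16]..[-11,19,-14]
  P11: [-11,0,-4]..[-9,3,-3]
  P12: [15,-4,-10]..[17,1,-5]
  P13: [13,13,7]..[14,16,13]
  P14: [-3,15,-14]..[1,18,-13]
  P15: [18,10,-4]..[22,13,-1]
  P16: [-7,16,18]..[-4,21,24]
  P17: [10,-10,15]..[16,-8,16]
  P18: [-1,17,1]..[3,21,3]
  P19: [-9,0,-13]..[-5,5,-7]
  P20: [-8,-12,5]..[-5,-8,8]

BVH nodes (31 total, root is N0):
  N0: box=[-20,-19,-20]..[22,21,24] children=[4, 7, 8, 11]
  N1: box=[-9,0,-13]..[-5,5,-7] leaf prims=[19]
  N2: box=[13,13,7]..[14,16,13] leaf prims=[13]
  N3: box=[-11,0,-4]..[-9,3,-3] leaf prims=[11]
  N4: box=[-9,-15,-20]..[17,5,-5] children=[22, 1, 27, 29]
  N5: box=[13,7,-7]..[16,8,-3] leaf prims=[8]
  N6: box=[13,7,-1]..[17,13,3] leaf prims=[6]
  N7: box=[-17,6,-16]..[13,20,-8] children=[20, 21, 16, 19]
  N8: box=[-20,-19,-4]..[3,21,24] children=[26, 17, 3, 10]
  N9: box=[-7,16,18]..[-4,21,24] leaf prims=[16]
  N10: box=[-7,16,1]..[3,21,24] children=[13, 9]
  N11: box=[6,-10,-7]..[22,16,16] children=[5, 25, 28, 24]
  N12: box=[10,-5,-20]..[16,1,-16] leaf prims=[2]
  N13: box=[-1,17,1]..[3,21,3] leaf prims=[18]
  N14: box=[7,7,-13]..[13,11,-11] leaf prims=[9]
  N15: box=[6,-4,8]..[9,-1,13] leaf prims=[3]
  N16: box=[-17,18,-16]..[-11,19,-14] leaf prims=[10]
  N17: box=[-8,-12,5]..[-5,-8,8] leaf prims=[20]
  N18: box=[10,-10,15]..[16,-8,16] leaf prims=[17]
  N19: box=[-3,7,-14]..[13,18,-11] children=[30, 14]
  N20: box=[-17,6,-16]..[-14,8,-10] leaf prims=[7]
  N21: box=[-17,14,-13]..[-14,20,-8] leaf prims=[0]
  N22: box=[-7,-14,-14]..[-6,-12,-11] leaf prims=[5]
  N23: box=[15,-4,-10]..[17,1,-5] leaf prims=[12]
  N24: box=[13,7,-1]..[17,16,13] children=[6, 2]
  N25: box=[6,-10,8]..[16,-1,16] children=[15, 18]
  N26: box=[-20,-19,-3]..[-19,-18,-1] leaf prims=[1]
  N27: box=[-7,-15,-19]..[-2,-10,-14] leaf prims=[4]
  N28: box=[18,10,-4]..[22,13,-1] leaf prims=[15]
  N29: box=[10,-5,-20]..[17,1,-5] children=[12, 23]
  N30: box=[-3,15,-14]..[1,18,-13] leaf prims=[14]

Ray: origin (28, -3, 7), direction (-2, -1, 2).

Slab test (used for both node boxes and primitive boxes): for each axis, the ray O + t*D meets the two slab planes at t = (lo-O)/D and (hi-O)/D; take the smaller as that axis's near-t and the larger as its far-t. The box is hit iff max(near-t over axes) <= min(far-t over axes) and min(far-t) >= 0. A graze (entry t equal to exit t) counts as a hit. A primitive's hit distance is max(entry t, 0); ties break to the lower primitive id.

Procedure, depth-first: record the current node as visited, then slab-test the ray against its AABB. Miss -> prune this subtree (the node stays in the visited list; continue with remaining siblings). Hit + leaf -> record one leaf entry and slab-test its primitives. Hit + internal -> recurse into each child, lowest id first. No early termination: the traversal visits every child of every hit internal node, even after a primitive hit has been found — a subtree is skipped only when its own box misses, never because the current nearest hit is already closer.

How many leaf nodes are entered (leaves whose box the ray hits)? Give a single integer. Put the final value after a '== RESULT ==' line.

Walk:
N0 x:[3,24] y:[-24,16] z:[-27/2,17/2] -> hit [3,17/2], descend [4, 7, 8, 11]
  N4 x:[11/2,37/2] y:[-8,12] z:[-27/2,-6] -> miss, prune
  N7 x:[15/2,45/2] y:[-23,-9] z:[-23/2,-15/2] -> miss, prune
  N8 x:[25/2,24] y:[-24,16] z:[-11/2,17/2] -> miss, prune
  N11 x:[3,11] y:[-19,7] z:[-7,9/2] -> hit [3,9/2], descend [5, 24, 25, 28]
    N5 x:[6,15/2] y:[-11,-10] z:[-7,-5] -> miss, prune
    N24 x:[11/2,15/2] y:[-19,-10] z:[-4,3] -> miss, prune
    N25 x:[6,11] y:[-2,7] z:[1/2,9/2] -> miss, prune
    N28 x:[3,5] y:[-16,-13] z:[-11/2,-4] -> miss, prune

Summary -> nodes [0, 4, 7, 8, 11, 5, 24, 25, 28]; box-tests=9; leaf-entries=0; first=miss

== RESULT ==
0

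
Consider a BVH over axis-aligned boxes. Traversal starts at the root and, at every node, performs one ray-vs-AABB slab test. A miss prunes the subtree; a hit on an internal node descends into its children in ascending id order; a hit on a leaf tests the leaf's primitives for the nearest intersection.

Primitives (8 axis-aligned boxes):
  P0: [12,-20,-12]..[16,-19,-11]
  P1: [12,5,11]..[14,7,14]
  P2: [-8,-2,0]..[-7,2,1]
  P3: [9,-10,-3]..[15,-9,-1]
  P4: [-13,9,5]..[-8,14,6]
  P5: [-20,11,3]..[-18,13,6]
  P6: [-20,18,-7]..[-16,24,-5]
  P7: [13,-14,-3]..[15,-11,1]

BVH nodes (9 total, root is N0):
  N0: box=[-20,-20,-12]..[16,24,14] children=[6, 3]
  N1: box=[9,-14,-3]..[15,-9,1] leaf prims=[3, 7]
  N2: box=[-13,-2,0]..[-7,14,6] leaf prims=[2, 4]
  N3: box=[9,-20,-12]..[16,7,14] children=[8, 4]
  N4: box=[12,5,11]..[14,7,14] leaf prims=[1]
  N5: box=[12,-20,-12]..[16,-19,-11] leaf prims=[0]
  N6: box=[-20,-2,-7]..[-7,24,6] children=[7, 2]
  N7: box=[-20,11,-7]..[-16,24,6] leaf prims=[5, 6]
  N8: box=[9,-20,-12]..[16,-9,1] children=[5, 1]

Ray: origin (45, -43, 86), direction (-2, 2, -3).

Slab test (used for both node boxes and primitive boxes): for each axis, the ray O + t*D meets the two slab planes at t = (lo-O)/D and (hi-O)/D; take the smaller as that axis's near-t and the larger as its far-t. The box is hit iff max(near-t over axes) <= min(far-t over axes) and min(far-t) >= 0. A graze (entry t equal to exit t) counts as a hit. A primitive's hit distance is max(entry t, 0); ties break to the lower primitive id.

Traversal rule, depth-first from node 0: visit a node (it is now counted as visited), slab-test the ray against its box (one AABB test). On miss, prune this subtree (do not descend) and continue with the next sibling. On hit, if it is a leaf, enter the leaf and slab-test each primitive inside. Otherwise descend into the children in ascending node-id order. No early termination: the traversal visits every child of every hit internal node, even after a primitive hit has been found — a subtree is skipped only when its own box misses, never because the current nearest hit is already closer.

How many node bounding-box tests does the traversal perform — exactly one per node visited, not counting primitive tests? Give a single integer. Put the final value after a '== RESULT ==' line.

Walk:
N0 x:[29/2,65/2] y:[23/2,67/2] z:[24,98/3] -> hit [24,65/2], descend [3, 6]
  N3 x:[29/2,18] y:[23/2,25] z:[24,98/3] -> miss, prune
  N6 x:[26,65/2] y:[41/2,67/2] z:[80/3,31] -> hit [80/3,31], descend [2, 7]
    N2 x:[26,29] y:[41/2,57/2] z:[80/3,86/3] -> hit [80/3,57/2] leaf, test {P2(miss), P4@t=80/3}
    N7 x:[61/2,65/2] y:[27,67/2] z:[80/3,31] -> hit [61/2,31] leaf, test {P5(miss), P6@t=61/2}

Summary -> nodes [0, 3, 6, 2, 7]; box-tests=5; leaf-entries=2; first=P4

== RESULT ==
5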